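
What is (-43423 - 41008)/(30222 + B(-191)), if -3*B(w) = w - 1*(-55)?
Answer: -253293/90802 ≈ -2.7895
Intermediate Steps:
B(w) = -55/3 - w/3 (B(w) = -(w - 1*(-55))/3 = -(w + 55)/3 = -(55 + w)/3 = -55/3 - w/3)
(-43423 - 41008)/(30222 + B(-191)) = (-43423 - 41008)/(30222 + (-55/3 - ⅓*(-191))) = -84431/(30222 + (-55/3 + 191/3)) = -84431/(30222 + 136/3) = -84431/90802/3 = -84431*3/90802 = -253293/90802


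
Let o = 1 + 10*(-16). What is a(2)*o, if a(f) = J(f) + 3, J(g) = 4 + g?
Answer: -1431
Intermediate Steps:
a(f) = 7 + f (a(f) = (4 + f) + 3 = 7 + f)
o = -159 (o = 1 - 160 = -159)
a(2)*o = (7 + 2)*(-159) = 9*(-159) = -1431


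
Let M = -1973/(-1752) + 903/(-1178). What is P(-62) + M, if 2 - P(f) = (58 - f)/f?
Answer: 4432205/1031928 ≈ 4.2951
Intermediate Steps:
P(f) = 2 - (58 - f)/f
M = 371069/1031928 (M = -1973*(-1/1752) + 903*(-1/1178) = 1973/1752 - 903/1178 = 371069/1031928 ≈ 0.35959)
P(-62) + M = (3 - 58/(-62)) + 371069/1031928 = (3 - 58*(-1/62)) + 371069/1031928 = (3 + 29/31) + 371069/1031928 = 122/31 + 371069/1031928 = 4432205/1031928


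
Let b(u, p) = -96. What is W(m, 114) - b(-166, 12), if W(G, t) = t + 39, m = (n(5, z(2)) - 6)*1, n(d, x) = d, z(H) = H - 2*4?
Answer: 249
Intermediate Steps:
z(H) = -8 + H (z(H) = H - 8 = -8 + H)
m = -1 (m = (5 - 6)*1 = -1*1 = -1)
W(G, t) = 39 + t
W(m, 114) - b(-166, 12) = (39 + 114) - 1*(-96) = 153 + 96 = 249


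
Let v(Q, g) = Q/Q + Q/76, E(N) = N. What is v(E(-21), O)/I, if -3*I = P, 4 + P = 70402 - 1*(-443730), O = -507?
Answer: -55/13024576 ≈ -4.2228e-6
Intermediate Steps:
P = 514128 (P = -4 + (70402 - 1*(-443730)) = -4 + (70402 + 443730) = -4 + 514132 = 514128)
I = -171376 (I = -1/3*514128 = -171376)
v(Q, g) = 1 + Q/76 (v(Q, g) = 1 + Q*(1/76) = 1 + Q/76)
v(E(-21), O)/I = (1 + (1/76)*(-21))/(-171376) = (1 - 21/76)*(-1/171376) = (55/76)*(-1/171376) = -55/13024576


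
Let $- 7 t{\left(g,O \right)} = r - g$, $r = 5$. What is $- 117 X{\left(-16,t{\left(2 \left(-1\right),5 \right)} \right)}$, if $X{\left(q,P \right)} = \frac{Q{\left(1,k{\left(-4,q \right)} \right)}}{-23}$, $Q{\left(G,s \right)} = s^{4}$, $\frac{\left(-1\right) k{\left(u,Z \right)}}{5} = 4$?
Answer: $\frac{18720000}{23} \approx 8.1391 \cdot 10^{5}$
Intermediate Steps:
$k{\left(u,Z \right)} = -20$ ($k{\left(u,Z \right)} = \left(-5\right) 4 = -20$)
$t{\left(g,O \right)} = - \frac{5}{7} + \frac{g}{7}$ ($t{\left(g,O \right)} = - \frac{5 - g}{7} = - \frac{5}{7} + \frac{g}{7}$)
$X{\left(q,P \right)} = - \frac{160000}{23}$ ($X{\left(q,P \right)} = \frac{\left(-20\right)^{4}}{-23} = 160000 \left(- \frac{1}{23}\right) = - \frac{160000}{23}$)
$- 117 X{\left(-16,t{\left(2 \left(-1\right),5 \right)} \right)} = \left(-117\right) \left(- \frac{160000}{23}\right) = \frac{18720000}{23}$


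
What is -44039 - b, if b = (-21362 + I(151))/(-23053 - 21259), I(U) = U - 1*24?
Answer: -1951477403/44312 ≈ -44040.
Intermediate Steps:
I(U) = -24 + U (I(U) = U - 24 = -24 + U)
b = 21235/44312 (b = (-21362 + (-24 + 151))/(-23053 - 21259) = (-21362 + 127)/(-44312) = -21235*(-1/44312) = 21235/44312 ≈ 0.47922)
-44039 - b = -44039 - 1*21235/44312 = -44039 - 21235/44312 = -1951477403/44312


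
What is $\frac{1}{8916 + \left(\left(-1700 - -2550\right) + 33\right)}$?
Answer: $\frac{1}{9799} \approx 0.00010205$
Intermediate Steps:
$\frac{1}{8916 + \left(\left(-1700 - -2550\right) + 33\right)} = \frac{1}{8916 + \left(\left(-1700 + 2550\right) + 33\right)} = \frac{1}{8916 + \left(850 + 33\right)} = \frac{1}{8916 + 883} = \frac{1}{9799}$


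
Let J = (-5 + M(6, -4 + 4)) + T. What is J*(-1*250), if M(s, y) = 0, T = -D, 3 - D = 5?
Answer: 750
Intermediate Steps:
D = -2 (D = 3 - 1*5 = 3 - 5 = -2)
T = 2 (T = -1*(-2) = 2)
J = -3 (J = (-5 + 0) + 2 = -5 + 2 = -3)
J*(-1*250) = -(-3)*250 = -3*(-250) = 750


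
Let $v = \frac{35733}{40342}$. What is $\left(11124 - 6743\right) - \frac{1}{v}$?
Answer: $\frac{156505931}{35733} \approx 4379.9$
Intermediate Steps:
$v = \frac{35733}{40342}$ ($v = 35733 \cdot \frac{1}{40342} = \frac{35733}{40342} \approx 0.88575$)
$\left(11124 - 6743\right) - \frac{1}{v} = \left(11124 - 6743\right) - \frac{1}{\frac{35733}{40342}} = 4381 - \frac{40342}{35733} = \frac{156505931}{35733}$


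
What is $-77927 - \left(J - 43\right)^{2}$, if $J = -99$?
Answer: $-98091$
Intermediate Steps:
$-77927 - \left(J - 43\right)^{2} = -77927 - \left(-99 - 43\right)^{2} = -77927 - \left(-142\right)^{2} = -77927 - 20164 = -98091$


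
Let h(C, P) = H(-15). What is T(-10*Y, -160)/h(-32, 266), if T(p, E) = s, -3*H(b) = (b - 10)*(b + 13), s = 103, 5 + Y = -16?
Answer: -309/50 ≈ -6.1800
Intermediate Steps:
Y = -21 (Y = -5 - 16 = -21)
H(b) = -(-10 + b)*(13 + b)/3 (H(b) = -(b - 10)*(b + 13)/3 = -(-10 + b)*(13 + b)/3)
h(C, P) = -50/3 (h(C, P) = 130/3 - 1*(-15) - 1/3*(-15)**2 = 130/3 + 15 - 1/3*225 = 130/3 + 15 - 75 = -50/3)
T(p, E) = 103
T(-10*Y, -160)/h(-32, 266) = 103/(-50/3) = 103*(-3/50) = -309/50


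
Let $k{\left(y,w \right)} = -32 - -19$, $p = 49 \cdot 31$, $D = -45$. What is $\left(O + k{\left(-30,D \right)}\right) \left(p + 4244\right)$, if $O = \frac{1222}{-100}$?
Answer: $- \frac{7267143}{50} \approx -1.4534 \cdot 10^{5}$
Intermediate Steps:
$O = - \frac{611}{50}$ ($O = 1222 \left(- \frac{1}{100}\right) = - \frac{611}{50} \approx -12.22$)
$p = 1519$
$k{\left(y,w \right)} = -13$ ($k{\left(y,w \right)} = -32 + 19 = -13$)
$\left(O + k{\left(-30,D \right)}\right) \left(p + 4244\right) = \left(- \frac{611}{50} - 13\right) \left(1519 + 4244\right) = \left(- \frac{1261}{50}\right) 5763 = - \frac{7267143}{50}$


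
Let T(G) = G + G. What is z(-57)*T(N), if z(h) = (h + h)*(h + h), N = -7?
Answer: -181944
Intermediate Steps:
T(G) = 2*G
z(h) = 4*h² (z(h) = (2*h)*(2*h) = 4*h²)
z(-57)*T(N) = (4*(-57)²)*(2*(-7)) = (4*3249)*(-14) = 12996*(-14) = -181944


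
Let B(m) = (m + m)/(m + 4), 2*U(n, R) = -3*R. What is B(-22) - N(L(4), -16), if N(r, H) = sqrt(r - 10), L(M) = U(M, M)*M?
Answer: 22/9 - I*sqrt(34) ≈ 2.4444 - 5.831*I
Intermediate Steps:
U(n, R) = -3*R/2 (U(n, R) = (-3*R)/2 = -3*R/2)
L(M) = -3*M**2/2 (L(M) = (-3*M/2)*M = -3*M**2/2)
B(m) = 2*m/(4 + m) (B(m) = (2*m)/(4 + m) = 2*m/(4 + m))
N(r, H) = sqrt(-10 + r)
B(-22) - N(L(4), -16) = 2*(-22)/(4 - 22) - sqrt(-10 - 3/2*4**2) = 2*(-22)/(-18) - sqrt(-10 - 3/2*16) = 2*(-22)*(-1/18) - sqrt(-10 - 24) = 22/9 - sqrt(-34) = 22/9 - I*sqrt(34)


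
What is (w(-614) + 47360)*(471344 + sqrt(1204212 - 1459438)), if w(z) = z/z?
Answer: 22323323184 + 47361*I*sqrt(255226) ≈ 2.2323e+10 + 2.3927e+7*I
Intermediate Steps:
w(z) = 1
(w(-614) + 47360)*(471344 + sqrt(1204212 - 1459438)) = (1 + 47360)*(471344 + sqrt(1204212 - 1459438)) = 47361*(471344 + sqrt(-255226)) = 47361*(471344 + I*sqrt(255226)) = 22323323184 + 47361*I*sqrt(255226)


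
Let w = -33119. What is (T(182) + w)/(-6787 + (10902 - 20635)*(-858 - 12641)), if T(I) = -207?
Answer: -16663/65689490 ≈ -0.00025366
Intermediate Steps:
(T(182) + w)/(-6787 + (10902 - 20635)*(-858 - 12641)) = (-207 - 33119)/(-6787 + (10902 - 20635)*(-858 - 12641)) = -33326/(-6787 - 9733*(-13499)) = -33326/(-6787 + 131385767) = -33326/131378980 = -33326*1/131378980 = -16663/65689490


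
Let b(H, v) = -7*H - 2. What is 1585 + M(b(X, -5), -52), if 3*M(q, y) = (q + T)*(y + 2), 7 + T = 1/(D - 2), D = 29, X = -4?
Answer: 102685/81 ≈ 1267.7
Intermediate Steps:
b(H, v) = -2 - 7*H
T = -188/27 (T = -7 + 1/(29 - 2) = -7 + 1/27 = -188/27 ≈ -6.9630)
M(q, y) = (2 + y)*(-188/27 + q)/3 (M(q, y) = ((q - 188/27)*(y + 2))/3 = ((-188/27 + q)*(2 + y))/3 = ((2 + y)*(-188/27 + q))/3 = (2 + y)*(-188/27 + q)/3)
1585 + M(b(X, -5), -52) = 1585 + (-376/81 - 188/81*(-52) + 2*(-2 - 7*(-4))/3 + (1/3)*(-2 - 7*(-4))*(-52)) = 1585 + (-376/81 + 9776/81 + 2*(-2 + 28)/3 + (1/3)*(-2 + 28)*(-52)) = 1585 + (-376/81 + 9776/81 + (2/3)*26 + (1/3)*26*(-52)) = 1585 + (-376/81 + 9776/81 + 52/3 - 1352/3) = 1585 - 25700/81 = 102685/81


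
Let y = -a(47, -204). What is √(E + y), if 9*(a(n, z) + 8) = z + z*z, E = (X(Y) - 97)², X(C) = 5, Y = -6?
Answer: 2*√8709/3 ≈ 62.215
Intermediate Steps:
E = 8464 (E = (5 - 97)² = (-92)² = 8464)
a(n, z) = -8 + z/9 + z²/9 (a(n, z) = -8 + (z + z*z)/9 = -8 + (z + z²)/9 = -8 + (z/9 + z²/9) = -8 + z/9 + z²/9)
y = -13780/3 (y = -(-8 + (⅑)*(-204) + (⅑)*(-204)²) = -(-8 - 68/3 + (⅑)*41616) = -(-8 - 68/3 + 4624) = -1*13780/3 = -13780/3 ≈ -4593.3)
√(E + y) = √(8464 - 13780/3) = √(11612/3) = 2*√8709/3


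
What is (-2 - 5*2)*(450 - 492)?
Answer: 504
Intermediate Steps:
(-2 - 5*2)*(450 - 492) = (-2 - 10)*(-42) = -12*(-42) = 504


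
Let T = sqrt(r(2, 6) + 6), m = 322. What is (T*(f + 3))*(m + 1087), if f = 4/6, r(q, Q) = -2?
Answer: 30998/3 ≈ 10333.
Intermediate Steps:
f = 2/3 (f = 4*(1/6) = 2/3 ≈ 0.66667)
T = 2 (T = sqrt(-2 + 6) = sqrt(4) = 2)
(T*(f + 3))*(m + 1087) = (2*(2/3 + 3))*(322 + 1087) = (2*(11/3))*1409 = (22/3)*1409 = 30998/3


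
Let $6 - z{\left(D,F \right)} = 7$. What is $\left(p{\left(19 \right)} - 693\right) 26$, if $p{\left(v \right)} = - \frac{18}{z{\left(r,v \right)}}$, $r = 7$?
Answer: $-17550$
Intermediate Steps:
$z{\left(D,F \right)} = -1$ ($z{\left(D,F \right)} = 6 - 7 = -1$)
$p{\left(v \right)} = 18$ ($p{\left(v \right)} = - \frac{18}{-1} = \left(-18\right) \left(-1\right) = 18$)
$\left(p{\left(19 \right)} - 693\right) 26 = \left(18 - 693\right) 26 = \left(-675\right) 26 = -17550$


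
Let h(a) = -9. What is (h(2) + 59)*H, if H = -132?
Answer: -6600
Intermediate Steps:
(h(2) + 59)*H = (-9 + 59)*(-132) = 50*(-132) = -6600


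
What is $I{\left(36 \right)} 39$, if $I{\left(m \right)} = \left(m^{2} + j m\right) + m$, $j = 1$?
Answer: $53352$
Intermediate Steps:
$I{\left(m \right)} = m^{2} + 2 m$ ($I{\left(m \right)} = \left(m^{2} + 1 m\right) + m = \left(m^{2} + m\right) + m = \left(m + m^{2}\right) + m = m^{2} + 2 m$)
$I{\left(36 \right)} 39 = 36 \left(2 + 36\right) 39 = 36 \cdot 38 \cdot 39 = 1368 \cdot 39 = 53352$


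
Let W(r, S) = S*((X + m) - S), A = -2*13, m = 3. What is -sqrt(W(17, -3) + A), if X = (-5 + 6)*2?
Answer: -5*I*sqrt(2) ≈ -7.0711*I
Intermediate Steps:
A = -26
X = 2 (X = 1*2 = 2)
W(r, S) = S*(5 - S) (W(r, S) = S*((2 + 3) - S) = S*(5 - S))
-sqrt(W(17, -3) + A) = -sqrt(-3*(5 - 1*(-3)) - 26) = -sqrt(-3*(5 + 3) - 26) = -sqrt(-3*8 - 26) = -sqrt(-24 - 26) = -sqrt(-50) = -5*I*sqrt(2)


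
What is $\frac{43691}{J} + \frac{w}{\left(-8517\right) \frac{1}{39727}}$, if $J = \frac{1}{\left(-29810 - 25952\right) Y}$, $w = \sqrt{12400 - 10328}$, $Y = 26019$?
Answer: $-63390025745298 - \frac{79454 \sqrt{518}}{8517} \approx -6.339 \cdot 10^{13}$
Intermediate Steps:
$w = 2 \sqrt{518}$ ($w = \sqrt{2072} = 2 \sqrt{518} \approx 45.519$)
$J = - \frac{1}{1450871478}$ ($J = \frac{1}{\left(-29810 - 25952\right) 26019} = \frac{1}{-55762} \cdot \frac{1}{26019} = \left(- \frac{1}{55762}\right) \frac{1}{26019} = - \frac{1}{1450871478} \approx -6.8924 \cdot 10^{-10}$)
$\frac{43691}{J} + \frac{w}{\left(-8517\right) \frac{1}{39727}} = \frac{43691}{- \frac{1}{1450871478}} + \frac{2 \sqrt{518}}{\left(-8517\right) \frac{1}{39727}} = 43691 \left(-1450871478\right) + \frac{2 \sqrt{518}}{\left(-8517\right) \frac{1}{39727}} = -63390025745298 + \frac{2 \sqrt{518}}{- \frac{8517}{39727}} = -63390025745298 + 2 \sqrt{518} \left(- \frac{39727}{8517}\right) = -63390025745298 - \frac{79454 \sqrt{518}}{8517}$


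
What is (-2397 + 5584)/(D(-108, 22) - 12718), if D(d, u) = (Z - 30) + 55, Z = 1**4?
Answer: -3187/12692 ≈ -0.25110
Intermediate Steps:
Z = 1
D(d, u) = 26 (D(d, u) = (1 - 30) + 55 = -29 + 55 = 26)
(-2397 + 5584)/(D(-108, 22) - 12718) = (-2397 + 5584)/(26 - 12718) = 3187/(-12692) = 3187*(-1/12692) = -3187/12692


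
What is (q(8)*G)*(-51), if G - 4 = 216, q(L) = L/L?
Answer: -11220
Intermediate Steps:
q(L) = 1
G = 220 (G = 4 + 216 = 220)
(q(8)*G)*(-51) = (1*220)*(-51) = 220*(-51) = -11220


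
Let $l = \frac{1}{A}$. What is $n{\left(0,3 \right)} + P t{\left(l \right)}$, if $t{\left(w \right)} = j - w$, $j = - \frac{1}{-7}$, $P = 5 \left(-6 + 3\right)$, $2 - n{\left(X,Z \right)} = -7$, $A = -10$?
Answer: $\frac{75}{14} \approx 5.3571$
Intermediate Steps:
$n{\left(X,Z \right)} = 9$ ($n{\left(X,Z \right)} = 2 - -7 = 2 + 7 = 9$)
$P = -15$ ($P = 5 \left(-3\right) = -15$)
$l = - \frac{1}{10}$ ($l = \frac{1}{-10} = - \frac{1}{10} \approx -0.1$)
$j = \frac{1}{7}$ ($j = - \frac{1 \left(-1\right)}{7} = \left(-1\right) \left(- \frac{1}{7}\right) = \frac{1}{7} \approx 0.14286$)
$t{\left(w \right)} = \frac{1}{7} - w$
$n{\left(0,3 \right)} + P t{\left(l \right)} = 9 - 15 \left(\frac{1}{7} - - \frac{1}{10}\right) = 9 - 15 \left(\frac{1}{7} + \frac{1}{10}\right) = 9 - \frac{51}{14} = \frac{75}{14}$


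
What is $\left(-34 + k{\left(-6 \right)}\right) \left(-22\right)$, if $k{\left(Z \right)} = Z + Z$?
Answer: $1012$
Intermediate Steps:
$k{\left(Z \right)} = 2 Z$
$\left(-34 + k{\left(-6 \right)}\right) \left(-22\right) = \left(-34 + 2 \left(-6\right)\right) \left(-22\right) = \left(-34 - 12\right) \left(-22\right) = \left(-46\right) \left(-22\right) = 1012$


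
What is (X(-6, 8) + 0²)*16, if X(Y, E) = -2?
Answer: -32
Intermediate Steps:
(X(-6, 8) + 0²)*16 = (-2 + 0²)*16 = (-2 + 0)*16 = -2*16 = -32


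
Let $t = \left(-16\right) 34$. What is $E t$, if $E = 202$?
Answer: $-109888$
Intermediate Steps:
$t = -544$
$E t = 202 \left(-544\right) = -109888$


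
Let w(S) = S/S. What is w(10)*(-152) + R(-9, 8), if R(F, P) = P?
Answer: -144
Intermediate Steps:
w(S) = 1
w(10)*(-152) + R(-9, 8) = 1*(-152) + 8 = -152 + 8 = -144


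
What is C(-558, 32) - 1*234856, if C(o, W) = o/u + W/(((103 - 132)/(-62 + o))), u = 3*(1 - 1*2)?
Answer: -6785590/29 ≈ -2.3399e+5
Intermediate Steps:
u = -3 (u = 3*(1 - 2) = 3*(-1) = -3)
C(o, W) = -o/3 + W*(62/29 - o/29) (C(o, W) = o/(-3) + W/(((103 - 132)/(-62 + o))) = o*(-⅓) + W/((-29/(-62 + o))) = -o/3 + W*(62/29 - o/29))
C(-558, 32) - 1*234856 = (-⅓*(-558) - 1/29*32*(-62 - 558)) - 1*234856 = (186 - 1/29*32*(-620)) - 234856 = (186 + 19840/29) - 234856 = 25234/29 - 234856 = -6785590/29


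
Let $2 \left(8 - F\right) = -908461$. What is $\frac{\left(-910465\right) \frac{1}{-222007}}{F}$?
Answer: $\frac{1820930}{201688253339} \approx 9.0284 \cdot 10^{-6}$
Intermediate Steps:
$F = \frac{908477}{2}$ ($F = 8 - - \frac{908461}{2} = 8 + \frac{908461}{2} = \frac{908477}{2} \approx 4.5424 \cdot 10^{5}$)
$\frac{\left(-910465\right) \frac{1}{-222007}}{F} = \frac{\left(-910465\right) \frac{1}{-222007}}{\frac{908477}{2}} = \left(-910465\right) \left(- \frac{1}{222007}\right) \frac{2}{908477} = \frac{910465}{222007} \cdot \frac{2}{908477} = \frac{1820930}{201688253339}$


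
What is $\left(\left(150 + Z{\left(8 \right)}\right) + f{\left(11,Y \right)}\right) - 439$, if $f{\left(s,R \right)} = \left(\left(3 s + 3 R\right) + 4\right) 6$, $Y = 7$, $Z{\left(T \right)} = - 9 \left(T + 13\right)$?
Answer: $-130$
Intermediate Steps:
$Z{\left(T \right)} = -117 - 9 T$ ($Z{\left(T \right)} = - 9 \left(13 + T\right) = -117 - 9 T$)
$f{\left(s,R \right)} = 24 + 18 R + 18 s$ ($f{\left(s,R \right)} = \left(\left(3 R + 3 s\right) + 4\right) 6 = \left(4 + 3 R + 3 s\right) 6 = 24 + 18 R + 18 s$)
$\left(\left(150 + Z{\left(8 \right)}\right) + f{\left(11,Y \right)}\right) - 439 = \left(\left(150 - 189\right) + \left(24 + 18 \cdot 7 + 18 \cdot 11\right)\right) - 439 = \left(\left(150 - 189\right) + \left(24 + 126 + 198\right)\right) - 439 = \left(\left(150 - 189\right) + 348\right) - 439 = \left(-39 + 348\right) - 439 = 309 - 439 = -130$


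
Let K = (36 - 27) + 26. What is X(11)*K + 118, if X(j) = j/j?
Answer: 153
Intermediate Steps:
K = 35 (K = 9 + 26 = 35)
X(j) = 1
X(11)*K + 118 = 1*35 + 118 = 35 + 118 = 153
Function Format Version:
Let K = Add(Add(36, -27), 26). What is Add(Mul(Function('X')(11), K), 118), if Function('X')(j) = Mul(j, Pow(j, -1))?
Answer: 153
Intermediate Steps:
K = 35 (K = Add(9, 26) = 35)
Function('X')(j) = 1
Add(Mul(Function('X')(11), K), 118) = Add(Mul(1, 35), 118) = Add(35, 118) = 153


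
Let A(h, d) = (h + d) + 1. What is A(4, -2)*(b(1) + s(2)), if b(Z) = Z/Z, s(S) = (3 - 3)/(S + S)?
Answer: 3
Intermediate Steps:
A(h, d) = 1 + d + h (A(h, d) = (d + h) + 1 = 1 + d + h)
s(S) = 0 (s(S) = 0/((2*S)) = 0*(1/(2*S)) = 0)
b(Z) = 1
A(4, -2)*(b(1) + s(2)) = (1 - 2 + 4)*(1 + 0) = 3*1 = 3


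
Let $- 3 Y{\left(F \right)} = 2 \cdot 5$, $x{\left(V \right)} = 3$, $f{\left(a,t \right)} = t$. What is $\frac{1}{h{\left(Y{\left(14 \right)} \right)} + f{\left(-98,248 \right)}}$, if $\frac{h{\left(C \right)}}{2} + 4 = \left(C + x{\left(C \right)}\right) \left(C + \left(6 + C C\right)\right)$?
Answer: $\frac{27}{6232} \approx 0.0043325$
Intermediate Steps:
$Y{\left(F \right)} = - \frac{10}{3}$ ($Y{\left(F \right)} = - \frac{2 \cdot 5}{3} = \left(- \frac{1}{3}\right) 10 = - \frac{10}{3}$)
$h{\left(C \right)} = -8 + 2 \left(3 + C\right) \left(6 + C + C^{2}\right)$ ($h{\left(C \right)} = -8 + 2 \left(C + 3\right) \left(C + \left(6 + C C\right)\right) = -8 + 2 \left(3 + C\right) \left(C + \left(6 + C^{2}\right)\right) = -8 + 2 \left(3 + C\right) \left(6 + C + C^{2}\right)$)
$\frac{1}{h{\left(Y{\left(14 \right)} \right)} + f{\left(-98,248 \right)}} = \frac{1}{\left(28 + 2 \left(- \frac{10}{3}\right)^{3} + 8 \left(- \frac{10}{3}\right)^{2} + 18 \left(- \frac{10}{3}\right)\right) + 248} = \frac{1}{\left(28 + 2 \left(- \frac{1000}{27}\right) + 8 \cdot \frac{100}{9} - 60\right) + 248} = \frac{1}{\left(28 - \frac{2000}{27} + \frac{800}{9} - 60\right) + 248} = \frac{1}{- \frac{464}{27} + 248} = \frac{1}{\frac{6232}{27}} = \frac{27}{6232}$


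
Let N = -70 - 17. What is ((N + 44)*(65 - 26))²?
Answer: 2812329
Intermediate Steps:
N = -87
((N + 44)*(65 - 26))² = ((-87 + 44)*(65 - 26))² = (-43*39)² = (-1677)² = 2812329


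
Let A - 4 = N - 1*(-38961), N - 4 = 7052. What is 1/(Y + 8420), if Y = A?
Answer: 1/54441 ≈ 1.8369e-5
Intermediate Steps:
N = 7056 (N = 4 + 7052 = 7056)
A = 46021 (A = 4 + (7056 - 1*(-38961)) = 4 + (7056 + 38961) = 4 + 46017 = 46021)
Y = 46021
1/(Y + 8420) = 1/(46021 + 8420) = 1/54441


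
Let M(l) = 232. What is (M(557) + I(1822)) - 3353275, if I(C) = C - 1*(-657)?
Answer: -3350564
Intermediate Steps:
I(C) = 657 + C (I(C) = C + 657 = 657 + C)
(M(557) + I(1822)) - 3353275 = (232 + (657 + 1822)) - 3353275 = (232 + 2479) - 3353275 = 2711 - 3353275 = -3350564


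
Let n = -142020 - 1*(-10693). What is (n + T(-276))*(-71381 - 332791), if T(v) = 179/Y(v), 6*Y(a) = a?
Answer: 1220846187006/23 ≈ 5.3080e+10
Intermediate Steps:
Y(a) = a/6
n = -131327 (n = -142020 + 10693 = -131327)
T(v) = 1074/v (T(v) = 179/((v/6)) = 179*(6/v) = 1074/v)
(n + T(-276))*(-71381 - 332791) = (-131327 + 1074/(-276))*(-71381 - 332791) = (-131327 + 1074*(-1/276))*(-404172) = (-131327 - 179/46)*(-404172) = -6041221/46*(-404172) = 1220846187006/23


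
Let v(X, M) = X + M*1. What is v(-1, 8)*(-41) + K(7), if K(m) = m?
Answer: -280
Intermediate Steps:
v(X, M) = M + X (v(X, M) = X + M = M + X)
v(-1, 8)*(-41) + K(7) = (8 - 1)*(-41) + 7 = 7*(-41) + 7 = -287 + 7 = -280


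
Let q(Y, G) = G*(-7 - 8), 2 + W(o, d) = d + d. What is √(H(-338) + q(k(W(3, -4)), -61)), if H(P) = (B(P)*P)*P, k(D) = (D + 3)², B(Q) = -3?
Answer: I*√341817 ≈ 584.65*I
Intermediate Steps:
W(o, d) = -2 + 2*d (W(o, d) = -2 + (d + d) = -2 + 2*d)
k(D) = (3 + D)²
q(Y, G) = -15*G (q(Y, G) = G*(-15) = -15*G)
H(P) = -3*P² (H(P) = (-3*P)*P = -3*P²)
√(H(-338) + q(k(W(3, -4)), -61)) = √(-3*(-338)² - 15*(-61)) = √(-3*114244 + 915) = √(-342732 + 915) = √(-341817) = I*√341817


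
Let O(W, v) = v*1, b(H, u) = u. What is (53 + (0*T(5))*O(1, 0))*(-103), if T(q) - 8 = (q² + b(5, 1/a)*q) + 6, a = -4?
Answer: -5459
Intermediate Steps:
O(W, v) = v
T(q) = 14 + q² - q/4 (T(q) = 8 + ((q² + q/(-4)) + 6) = 8 + ((q² - q/4) + 6) = 8 + (6 + q² - q/4) = 14 + q² - q/4)
(53 + (0*T(5))*O(1, 0))*(-103) = (53 + (0*(14 + 5² - ¼*5))*0)*(-103) = (53 + (0*(14 + 25 - 5/4))*0)*(-103) = (53 + (0*(151/4))*0)*(-103) = (53 + 0*0)*(-103) = (53 + 0)*(-103) = 53*(-103) = -5459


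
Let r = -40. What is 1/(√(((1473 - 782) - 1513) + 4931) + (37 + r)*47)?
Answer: -141/15772 - √4109/15772 ≈ -0.013004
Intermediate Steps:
1/(√(((1473 - 782) - 1513) + 4931) + (37 + r)*47) = 1/(√(((1473 - 782) - 1513) + 4931) + (37 - 40)*47) = 1/(√((691 - 1513) + 4931) - 3*47) = 1/(√(-822 + 4931) - 141) = 1/(√4109 - 141) = 1/(-141 + √4109)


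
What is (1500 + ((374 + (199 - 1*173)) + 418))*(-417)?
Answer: -966606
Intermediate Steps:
(1500 + ((374 + (199 - 1*173)) + 418))*(-417) = (1500 + ((374 + (199 - 173)) + 418))*(-417) = (1500 + ((374 + 26) + 418))*(-417) = (1500 + (400 + 418))*(-417) = (1500 + 818)*(-417) = 2318*(-417) = -966606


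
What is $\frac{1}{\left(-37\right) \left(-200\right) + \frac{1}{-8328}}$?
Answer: $\frac{8328}{61627199} \approx 0.00013514$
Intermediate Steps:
$\frac{1}{\left(-37\right) \left(-200\right) + \frac{1}{-8328}} = \frac{1}{7400 - \frac{1}{8328}} = \frac{1}{\frac{61627199}{8328}} = \frac{8328}{61627199}$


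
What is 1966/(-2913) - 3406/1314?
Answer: -2084167/637947 ≈ -3.2670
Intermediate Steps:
1966/(-2913) - 3406/1314 = 1966*(-1/2913) - 3406*1/1314 = -1966/2913 - 1703/657 = -2084167/637947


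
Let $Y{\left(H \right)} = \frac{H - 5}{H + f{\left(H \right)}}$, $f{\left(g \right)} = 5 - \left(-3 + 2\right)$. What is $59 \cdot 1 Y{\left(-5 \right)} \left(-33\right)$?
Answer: $19470$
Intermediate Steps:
$f{\left(g \right)} = 6$ ($f{\left(g \right)} = 5 - -1 = 5 + 1 = 6$)
$Y{\left(H \right)} = \frac{-5 + H}{6 + H}$ ($Y{\left(H \right)} = \frac{H - 5}{H + 6} = \frac{-5 + H}{6 + H}$)
$59 \cdot 1 Y{\left(-5 \right)} \left(-33\right) = 59 \cdot 1 \frac{-5 - 5}{6 - 5} \left(-33\right) = 59 \cdot 1^{-1} \left(-10\right) \left(-33\right) = 59 \cdot 1 \left(-10\right) \left(-33\right) = 59 \left(-10\right) \left(-33\right) = \left(-590\right) \left(-33\right) = 19470$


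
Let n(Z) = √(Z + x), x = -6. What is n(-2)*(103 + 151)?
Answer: 508*I*√2 ≈ 718.42*I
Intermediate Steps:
n(Z) = √(-6 + Z) (n(Z) = √(Z - 6) = √(-6 + Z))
n(-2)*(103 + 151) = √(-6 - 2)*(103 + 151) = √(-8)*254 = (2*I*√2)*254 = 508*I*√2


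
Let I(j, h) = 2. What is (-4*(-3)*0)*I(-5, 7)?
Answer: 0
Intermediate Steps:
(-4*(-3)*0)*I(-5, 7) = (-4*(-3)*0)*2 = (12*0)*2 = 0*2 = 0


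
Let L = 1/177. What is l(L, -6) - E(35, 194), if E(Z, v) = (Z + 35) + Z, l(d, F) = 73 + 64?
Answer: 32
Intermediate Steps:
L = 1/177 ≈ 0.0056497
l(d, F) = 137
E(Z, v) = 35 + 2*Z (E(Z, v) = (35 + Z) + Z = 35 + 2*Z)
l(L, -6) - E(35, 194) = 137 - (35 + 2*35) = 137 - (35 + 70) = 137 - 1*105 = 137 - 105 = 32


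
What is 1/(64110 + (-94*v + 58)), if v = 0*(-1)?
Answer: 1/64168 ≈ 1.5584e-5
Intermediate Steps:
v = 0
1/(64110 + (-94*v + 58)) = 1/(64110 + (-94*0 + 58)) = 1/(64110 + (0 + 58)) = 1/(64110 + 58) = 1/64168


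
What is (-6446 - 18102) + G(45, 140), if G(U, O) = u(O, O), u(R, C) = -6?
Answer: -24554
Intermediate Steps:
G(U, O) = -6
(-6446 - 18102) + G(45, 140) = (-6446 - 18102) - 6 = -24548 - 6 = -24554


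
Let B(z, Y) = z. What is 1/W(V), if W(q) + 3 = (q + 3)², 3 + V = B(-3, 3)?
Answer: ⅙ ≈ 0.16667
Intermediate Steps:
V = -6 (V = -3 - 3 = -6)
W(q) = -3 + (3 + q)² (W(q) = -3 + (q + 3)² = -3 + (3 + q)²)
1/W(V) = 1/(-3 + (3 - 6)²) = 1/(-3 + (-3)²) = 1/(-3 + 9) = 1/6 = ⅙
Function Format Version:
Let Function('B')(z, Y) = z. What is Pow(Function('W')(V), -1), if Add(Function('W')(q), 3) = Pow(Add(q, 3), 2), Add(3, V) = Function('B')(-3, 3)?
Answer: Rational(1, 6) ≈ 0.16667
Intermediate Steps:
V = -6 (V = Add(-3, -3) = -6)
Function('W')(q) = Add(-3, Pow(Add(3, q), 2)) (Function('W')(q) = Add(-3, Pow(Add(q, 3), 2)) = Add(-3, Pow(Add(3, q), 2)))
Pow(Function('W')(V), -1) = Pow(Add(-3, Pow(Add(3, -6), 2)), -1) = Pow(Add(-3, Pow(-3, 2)), -1) = Pow(Add(-3, 9), -1) = Pow(6, -1) = Rational(1, 6)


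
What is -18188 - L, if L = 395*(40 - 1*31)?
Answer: -21743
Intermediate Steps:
L = 3555 (L = 395*(40 - 31) = 395*9 = 3555)
-18188 - L = -18188 - 1*3555 = -18188 - 3555 = -21743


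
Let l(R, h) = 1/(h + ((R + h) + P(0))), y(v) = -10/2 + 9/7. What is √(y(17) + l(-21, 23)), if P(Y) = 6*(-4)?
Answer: I*√133/7 ≈ 1.6475*I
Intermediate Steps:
P(Y) = -24
y(v) = -26/7 (y(v) = -10*½ + 9*(⅐) = -5 + 9/7 = -26/7)
l(R, h) = 1/(-24 + R + 2*h) (l(R, h) = 1/(h + ((R + h) - 24)) = 1/(h + (-24 + R + h)) = 1/(-24 + R + 2*h))
√(y(17) + l(-21, 23)) = √(-26/7 + 1/(-24 - 21 + 2*23)) = √(-26/7 + 1/(-24 - 21 + 46)) = √(-26/7 + 1/1) = √(-26/7 + 1) = √(-19/7) = I*√133/7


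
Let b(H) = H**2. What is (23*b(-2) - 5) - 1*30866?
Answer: -30779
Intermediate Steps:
(23*b(-2) - 5) - 1*30866 = (23*(-2)**2 - 5) - 1*30866 = (23*4 - 5) - 30866 = (92 - 5) - 30866 = 87 - 30866 = -30779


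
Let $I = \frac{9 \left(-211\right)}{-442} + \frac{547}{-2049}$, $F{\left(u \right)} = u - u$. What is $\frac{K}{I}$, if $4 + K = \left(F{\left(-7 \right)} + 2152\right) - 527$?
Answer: $\frac{1468071618}{3649277} \approx 402.29$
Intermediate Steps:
$F{\left(u \right)} = 0$
$I = \frac{3649277}{905658}$ ($I = \left(-1899\right) \left(- \frac{1}{442}\right) + 547 \left(- \frac{1}{2049}\right) = \frac{1899}{442} - \frac{547}{2049} = \frac{3649277}{905658} \approx 4.0294$)
$K = 1621$ ($K = -4 + \left(\left(0 + 2152\right) - 527\right) = -4 + \left(2152 - 527\right) = -4 + 1625 = 1621$)
$\frac{K}{I} = \frac{1621}{\frac{3649277}{905658}} = 1621 \cdot \frac{905658}{3649277} = \frac{1468071618}{3649277}$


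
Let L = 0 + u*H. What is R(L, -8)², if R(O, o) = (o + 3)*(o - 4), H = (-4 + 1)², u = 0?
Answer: 3600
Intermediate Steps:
H = 9 (H = (-3)² = 9)
L = 0 (L = 0 + 0*9 = 0 + 0 = 0)
R(O, o) = (-4 + o)*(3 + o) (R(O, o) = (3 + o)*(-4 + o) = (-4 + o)*(3 + o))
R(L, -8)² = (-12 + (-8)² - 1*(-8))² = (-12 + 64 + 8)² = 60² = 3600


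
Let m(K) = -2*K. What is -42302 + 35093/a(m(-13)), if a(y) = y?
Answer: -1064759/26 ≈ -40952.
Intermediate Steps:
-42302 + 35093/a(m(-13)) = -42302 + 35093/((-2*(-13))) = -42302 + 35093/26 = -1064759/26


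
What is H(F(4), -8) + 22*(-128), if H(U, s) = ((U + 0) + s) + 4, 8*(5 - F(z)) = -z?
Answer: -5629/2 ≈ -2814.5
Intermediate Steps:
F(z) = 5 + z/8 (F(z) = 5 - (-1)*z/8 = 5 + z/8)
H(U, s) = 4 + U + s (H(U, s) = (U + s) + 4 = 4 + U + s)
H(F(4), -8) + 22*(-128) = (4 + (5 + (⅛)*4) - 8) + 22*(-128) = (4 + (5 + ½) - 8) - 2816 = (4 + 11/2 - 8) - 2816 = 3/2 - 2816 = -5629/2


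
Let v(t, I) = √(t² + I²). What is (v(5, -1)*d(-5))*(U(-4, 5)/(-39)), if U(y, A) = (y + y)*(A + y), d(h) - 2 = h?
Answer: -8*√26/13 ≈ -3.1379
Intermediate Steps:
d(h) = 2 + h
U(y, A) = 2*y*(A + y) (U(y, A) = (2*y)*(A + y) = 2*y*(A + y))
v(t, I) = √(I² + t²)
(v(5, -1)*d(-5))*(U(-4, 5)/(-39)) = (√((-1)² + 5²)*(2 - 5))*((2*(-4)*(5 - 4))/(-39)) = (√(1 + 25)*(-3))*((2*(-4)*1)*(-1/39)) = (√26*(-3))*(-8*(-1/39)) = -3*√26*(8/39) = -8*√26/13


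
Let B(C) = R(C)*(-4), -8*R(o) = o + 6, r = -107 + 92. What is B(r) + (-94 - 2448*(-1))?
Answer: 4699/2 ≈ 2349.5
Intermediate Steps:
r = -15
R(o) = -¾ - o/8 (R(o) = -(o + 6)/8 = -(6 + o)/8 = -¾ - o/8)
B(C) = 3 + C/2 (B(C) = (-¾ - C/8)*(-4) = 3 + C/2)
B(r) + (-94 - 2448*(-1)) = (3 + (½)*(-15)) + (-94 - 2448*(-1)) = (3 - 15/2) + (-94 - 102*(-24)) = -9/2 + (-94 + 2448) = -9/2 + 2354 = 4699/2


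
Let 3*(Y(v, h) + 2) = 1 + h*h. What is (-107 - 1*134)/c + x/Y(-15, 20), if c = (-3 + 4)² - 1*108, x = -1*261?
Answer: 11414/42265 ≈ 0.27006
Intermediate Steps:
Y(v, h) = -5/3 + h²/3 (Y(v, h) = -2 + (1 + h*h)/3 = -2 + (1 + h²)/3 = -2 + (⅓ + h²/3) = -5/3 + h²/3)
x = -261
c = -107 (c = 1² - 108 = 1 - 108 = -107)
(-107 - 1*134)/c + x/Y(-15, 20) = (-107 - 1*134)/(-107) - 261/(-5/3 + (⅓)*20²) = (-107 - 134)*(-1/107) - 261/(-5/3 + (⅓)*400) = -241*(-1/107) - 261/(-5/3 + 400/3) = 241/107 - 261/395/3 = 241/107 - 261*3/395 = 241/107 - 783/395 = 11414/42265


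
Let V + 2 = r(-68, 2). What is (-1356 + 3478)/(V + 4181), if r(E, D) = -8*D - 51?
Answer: 1061/2056 ≈ 0.51605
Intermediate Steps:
r(E, D) = -51 - 8*D
V = -69 (V = -2 + (-51 - 8*2) = -2 + (-51 - 16) = -2 - 67 = -69)
(-1356 + 3478)/(V + 4181) = (-1356 + 3478)/(-69 + 4181) = 2122/4112 = 2122*(1/4112) = 1061/2056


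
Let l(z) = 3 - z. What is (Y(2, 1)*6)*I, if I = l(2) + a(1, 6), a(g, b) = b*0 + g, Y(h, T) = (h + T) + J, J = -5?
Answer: -24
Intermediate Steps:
Y(h, T) = -5 + T + h (Y(h, T) = (h + T) - 5 = (T + h) - 5 = -5 + T + h)
a(g, b) = g (a(g, b) = 0 + g = g)
I = 2 (I = (3 - 1*2) + 1 = (3 - 2) + 1 = 1 + 1 = 2)
(Y(2, 1)*6)*I = ((-5 + 1 + 2)*6)*2 = -2*6*2 = -12*2 = -24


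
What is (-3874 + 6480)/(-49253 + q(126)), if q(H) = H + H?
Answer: -2606/49001 ≈ -0.053183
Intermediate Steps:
q(H) = 2*H
(-3874 + 6480)/(-49253 + q(126)) = (-3874 + 6480)/(-49253 + 2*126) = 2606/(-49253 + 252) = 2606/(-49001) = 2606*(-1/49001) = -2606/49001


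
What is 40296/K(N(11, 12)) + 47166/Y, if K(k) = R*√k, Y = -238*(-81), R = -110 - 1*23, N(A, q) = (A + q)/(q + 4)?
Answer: 1123/459 - 7008*√23/133 ≈ -250.25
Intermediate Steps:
N(A, q) = (A + q)/(4 + q)
R = -133 (R = -110 - 23 = -133)
Y = 19278
K(k) = -133*√k
40296/K(N(11, 12)) + 47166/Y = 40296/((-133*√(11 + 12)/√(4 + 12))) + 47166/19278 = 40296/((-133*√23/4)) + 47166*(1/19278) = 40296/((-133*√23/4)) + 1123/459 = 40296*(-4*√23/3059) + 1123/459 = -7008*√23/133 + 1123/459 = 1123/459 - 7008*√23/133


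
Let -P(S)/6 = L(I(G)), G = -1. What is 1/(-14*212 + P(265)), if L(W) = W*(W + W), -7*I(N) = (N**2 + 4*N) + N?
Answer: -49/145624 ≈ -0.00033648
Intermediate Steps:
I(N) = -5*N/7 - N**2/7 (I(N) = -((N**2 + 4*N) + N)/7 = -(N**2 + 5*N)/7 = -5*N/7 - N**2/7)
L(W) = 2*W**2 (L(W) = W*(2*W) = 2*W**2)
P(S) = -192/49 (P(S) = -12*(-1/7*(-1)*(5 - 1))**2 = -12*(-1/7*(-1)*4)**2 = -12*(4/7)**2 = -12*16/49 = -6*32/49 = -192/49)
1/(-14*212 + P(265)) = 1/(-14*212 - 192/49) = 1/(-2968 - 192/49) = 1/(-145624/49) = -49/145624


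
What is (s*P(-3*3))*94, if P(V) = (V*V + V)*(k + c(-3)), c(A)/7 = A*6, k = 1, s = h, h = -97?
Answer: 82062000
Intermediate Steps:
s = -97
c(A) = 42*A (c(A) = 7*(A*6) = 7*(6*A) = 42*A)
P(V) = -125*V - 125*V² (P(V) = (V*V + V)*(1 + 42*(-3)) = (V² + V)*(1 - 126) = (V + V²)*(-125) = -125*V - 125*V²)
(s*P(-3*3))*94 = -(-12125)*(-3*3)*(1 - 3*3)*94 = -(-12125)*(-9)*(1 - 9)*94 = -(-12125)*(-9)*(-8)*94 = -97*(-9000)*94 = 873000*94 = 82062000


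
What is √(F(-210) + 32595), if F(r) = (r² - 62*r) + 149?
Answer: 2*√22466 ≈ 299.77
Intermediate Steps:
F(r) = 149 + r² - 62*r
√(F(-210) + 32595) = √((149 + (-210)² - 62*(-210)) + 32595) = √((149 + 44100 + 13020) + 32595) = √(57269 + 32595) = √89864 = 2*√22466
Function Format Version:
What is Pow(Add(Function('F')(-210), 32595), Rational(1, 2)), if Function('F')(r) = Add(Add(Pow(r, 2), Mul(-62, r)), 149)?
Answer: Mul(2, Pow(22466, Rational(1, 2))) ≈ 299.77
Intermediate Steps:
Function('F')(r) = Add(149, Pow(r, 2), Mul(-62, r))
Pow(Add(Function('F')(-210), 32595), Rational(1, 2)) = Pow(Add(Add(149, Pow(-210, 2), Mul(-62, -210)), 32595), Rational(1, 2)) = Pow(Add(Add(149, 44100, 13020), 32595), Rational(1, 2)) = Pow(Add(57269, 32595), Rational(1, 2)) = Pow(89864, Rational(1, 2)) = Mul(2, Pow(22466, Rational(1, 2)))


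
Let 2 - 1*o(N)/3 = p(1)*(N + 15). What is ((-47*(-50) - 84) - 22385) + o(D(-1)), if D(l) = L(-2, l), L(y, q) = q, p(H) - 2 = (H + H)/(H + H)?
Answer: -20239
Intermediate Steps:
p(H) = 3 (p(H) = 2 + (H + H)/(H + H) = 2 + (2*H)/((2*H)) = 2 + (2*H)*(1/(2*H)) = 2 + 1 = 3)
D(l) = l
o(N) = -129 - 9*N (o(N) = 6 - 9*(N + 15) = 6 - 9*(15 + N) = 6 - 3*(45 + 3*N) = 6 + (-135 - 9*N) = -129 - 9*N)
((-47*(-50) - 84) - 22385) + o(D(-1)) = ((-47*(-50) - 84) - 22385) + (-129 - 9*(-1)) = ((2350 - 84) - 22385) + (-129 + 9) = (2266 - 22385) - 120 = -20119 - 120 = -20239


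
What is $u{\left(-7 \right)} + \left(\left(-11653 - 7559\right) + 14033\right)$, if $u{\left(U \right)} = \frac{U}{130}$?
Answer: $- \frac{673277}{130} \approx -5179.1$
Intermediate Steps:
$u{\left(U \right)} = \frac{U}{130}$ ($u{\left(U \right)} = U \frac{1}{130} = \frac{U}{130}$)
$u{\left(-7 \right)} + \left(\left(-11653 - 7559\right) + 14033\right) = \frac{1}{130} \left(-7\right) + \left(\left(-11653 - 7559\right) + 14033\right) = - \frac{7}{130} + \left(-19212 + 14033\right) = - \frac{7}{130} - 5179 = - \frac{673277}{130}$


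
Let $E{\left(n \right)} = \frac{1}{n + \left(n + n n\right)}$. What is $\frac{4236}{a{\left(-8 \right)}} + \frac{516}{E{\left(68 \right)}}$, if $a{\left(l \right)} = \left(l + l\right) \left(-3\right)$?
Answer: $\frac{9824993}{4} \approx 2.4562 \cdot 10^{6}$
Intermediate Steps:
$a{\left(l \right)} = - 6 l$ ($a{\left(l \right)} = 2 l \left(-3\right) = - 6 l$)
$E{\left(n \right)} = \frac{1}{n^{2} + 2 n}$ ($E{\left(n \right)} = \frac{1}{n + \left(n + n^{2}\right)} = \frac{1}{n^{2} + 2 n}$)
$\frac{4236}{a{\left(-8 \right)}} + \frac{516}{E{\left(68 \right)}} = \frac{4236}{\left(-6\right) \left(-8\right)} + \frac{516}{\frac{1}{68} \frac{1}{2 + 68}} = \frac{4236}{48} + \frac{516}{\frac{1}{68} \cdot \frac{1}{70}} = 4236 \cdot \frac{1}{48} + \frac{516}{\frac{1}{68} \cdot \frac{1}{70}} = \frac{353}{4} + 516 \frac{1}{\frac{1}{4760}} = \frac{353}{4} + 516 \cdot 4760 = \frac{353}{4} + 2456160 = \frac{9824993}{4}$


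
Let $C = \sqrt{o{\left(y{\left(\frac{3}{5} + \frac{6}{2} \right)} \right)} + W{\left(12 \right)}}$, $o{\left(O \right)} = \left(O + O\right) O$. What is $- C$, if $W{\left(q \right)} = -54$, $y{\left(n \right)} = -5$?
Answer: $- 2 i \approx - 2.0 i$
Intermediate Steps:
$o{\left(O \right)} = 2 O^{2}$ ($o{\left(O \right)} = 2 O O = 2 O^{2}$)
$C = 2 i$ ($C = \sqrt{2 \left(-5\right)^{2} - 54} = \sqrt{2 \cdot 25 - 54} = \sqrt{50 - 54} = \sqrt{-4} = 2 i \approx 2.0 i$)
$- C = - 2 i$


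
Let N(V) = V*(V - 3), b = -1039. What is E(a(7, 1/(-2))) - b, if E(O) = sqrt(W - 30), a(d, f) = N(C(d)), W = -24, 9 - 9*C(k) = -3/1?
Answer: 1039 + 3*I*sqrt(6) ≈ 1039.0 + 7.3485*I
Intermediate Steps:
C(k) = 4/3 (C(k) = 1 - (-1)/(3*1) = 1 - (-1)/3 = 1 - 1/9*(-3) = 1 + 1/3 = 4/3)
N(V) = V*(-3 + V)
a(d, f) = -20/9 (a(d, f) = 4*(-3 + 4/3)/3 = (4/3)*(-5/3) = -20/9)
E(O) = 3*I*sqrt(6) (E(O) = sqrt(-24 - 30) = sqrt(-54) = 3*I*sqrt(6))
E(a(7, 1/(-2))) - b = 3*I*sqrt(6) - 1*(-1039) = 3*I*sqrt(6) + 1039 = 1039 + 3*I*sqrt(6)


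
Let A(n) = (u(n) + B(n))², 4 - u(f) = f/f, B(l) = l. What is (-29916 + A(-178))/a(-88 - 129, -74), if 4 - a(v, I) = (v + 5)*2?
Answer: 709/428 ≈ 1.6565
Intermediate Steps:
a(v, I) = -6 - 2*v (a(v, I) = 4 - (v + 5)*2 = 4 - (5 + v)*2 = 4 - (10 + 2*v) = 4 + (-10 - 2*v) = -6 - 2*v)
u(f) = 3 (u(f) = 4 - f/f = 4 - 1*1 = 4 - 1 = 3)
A(n) = (3 + n)²
(-29916 + A(-178))/a(-88 - 129, -74) = (-29916 + (3 - 178)²)/(-6 - 2*(-88 - 129)) = (-29916 + (-175)²)/(-6 - 2*(-217)) = (-29916 + 30625)/(-6 + 434) = 709/428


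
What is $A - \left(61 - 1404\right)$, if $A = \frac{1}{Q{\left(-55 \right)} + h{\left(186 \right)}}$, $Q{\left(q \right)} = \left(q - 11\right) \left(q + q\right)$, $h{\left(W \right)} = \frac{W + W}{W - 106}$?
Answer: $\frac{195128519}{145293} \approx 1343.0$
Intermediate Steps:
$h{\left(W \right)} = \frac{2 W}{-106 + W}$
$Q{\left(q \right)} = 2 q \left(-11 + q\right)$ ($Q{\left(q \right)} = \left(-11 + q\right) 2 q = 2 q \left(-11 + q\right)$)
$A = \frac{20}{145293}$ ($A = \frac{1}{2 \left(-55\right) \left(-11 - 55\right) + 2 \cdot 186 \frac{1}{-106 + 186}} = \frac{1}{2 \left(-55\right) \left(-66\right) + 2 \cdot 186 \cdot \frac{1}{80}} = \frac{1}{7260 + 2 \cdot 186 \cdot \frac{1}{80}} = \frac{1}{7260 + \frac{93}{20}} = \frac{1}{\frac{145293}{20}} = \frac{20}{145293} \approx 0.00013765$)
$A - \left(61 - 1404\right) = \frac{20}{145293} - \left(61 - 1404\right) = \frac{20}{145293} - -1343 = \frac{20}{145293} + 1343 = \frac{195128519}{145293}$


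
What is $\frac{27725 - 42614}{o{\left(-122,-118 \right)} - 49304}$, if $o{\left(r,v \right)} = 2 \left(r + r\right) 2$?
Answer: $\frac{4963}{16760} \approx 0.29612$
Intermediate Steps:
$o{\left(r,v \right)} = 8 r$ ($o{\left(r,v \right)} = 2 \cdot 2 r 2 = 4 r 2 = 8 r$)
$\frac{27725 - 42614}{o{\left(-122,-118 \right)} - 49304} = \frac{27725 - 42614}{8 \left(-122\right) - 49304} = \frac{27725 - 42614}{-976 - 49304} = - \frac{14889}{-50280} = \left(-14889\right) \left(- \frac{1}{50280}\right) = \frac{4963}{16760}$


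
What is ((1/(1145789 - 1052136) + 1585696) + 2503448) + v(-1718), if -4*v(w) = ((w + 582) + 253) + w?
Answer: 1532086003585/374612 ≈ 4.0898e+6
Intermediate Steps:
v(w) = -835/4 - w/2 (v(w) = -(((w + 582) + 253) + w)/4 = -(((582 + w) + 253) + w)/4 = -((835 + w) + w)/4 = -(835 + 2*w)/4 = -835/4 - w/2)
((1/(1145789 - 1052136) + 1585696) + 2503448) + v(-1718) = ((1/(1145789 - 1052136) + 1585696) + 2503448) + (-835/4 - ½*(-1718)) = ((1/93653 + 1585696) + 2503448) + (-835/4 + 859) = ((1/93653 + 1585696) + 2503448) + 2601/4 = (148505187489/93653 + 2503448) + 2601/4 = 382960603033/93653 + 2601/4 = 1532086003585/374612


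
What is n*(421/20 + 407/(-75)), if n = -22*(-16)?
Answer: 412456/75 ≈ 5499.4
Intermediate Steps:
n = 352 (n = -1*(-352) = 352)
n*(421/20 + 407/(-75)) = 352*(421/20 + 407/(-75)) = 352*(421*(1/20) + 407*(-1/75)) = 352*(421/20 - 407/75) = 352*(4687/300) = 412456/75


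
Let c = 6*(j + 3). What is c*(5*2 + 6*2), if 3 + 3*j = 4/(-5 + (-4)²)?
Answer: 280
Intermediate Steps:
j = -29/33 (j = -1 + (4/(-5 + (-4)²))/3 = -1 + (4/(-5 + 16))/3 = -1 + (4/11)/3 = -1 + ((1/11)*4)/3 = -1 + (⅓)*(4/11) = -1 + 4/33 = -29/33 ≈ -0.87879)
c = 140/11 (c = 6*(-29/33 + 3) = 6*(70/33) = 140/11 ≈ 12.727)
c*(5*2 + 6*2) = 140*(5*2 + 6*2)/11 = 140*(10 + 12)/11 = (140/11)*22 = 280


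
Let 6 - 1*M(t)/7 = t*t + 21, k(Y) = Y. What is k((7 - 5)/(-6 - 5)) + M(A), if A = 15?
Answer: -18482/11 ≈ -1680.2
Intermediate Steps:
M(t) = -105 - 7*t**2 (M(t) = 42 - 7*(t*t + 21) = 42 - 7*(t**2 + 21) = 42 - 7*(21 + t**2) = 42 + (-147 - 7*t**2) = -105 - 7*t**2)
k((7 - 5)/(-6 - 5)) + M(A) = (7 - 5)/(-6 - 5) + (-105 - 7*15**2) = 2/(-11) + (-105 - 7*225) = 2*(-1/11) + (-105 - 1575) = -2/11 - 1680 = -18482/11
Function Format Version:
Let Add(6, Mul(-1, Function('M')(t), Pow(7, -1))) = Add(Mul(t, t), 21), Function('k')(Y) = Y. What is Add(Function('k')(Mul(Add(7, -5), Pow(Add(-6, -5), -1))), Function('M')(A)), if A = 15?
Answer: Rational(-18482, 11) ≈ -1680.2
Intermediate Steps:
Function('M')(t) = Add(-105, Mul(-7, Pow(t, 2))) (Function('M')(t) = Add(42, Mul(-7, Add(Mul(t, t), 21))) = Add(42, Mul(-7, Add(Pow(t, 2), 21))) = Add(42, Mul(-7, Add(21, Pow(t, 2)))) = Add(42, Add(-147, Mul(-7, Pow(t, 2)))) = Add(-105, Mul(-7, Pow(t, 2))))
Add(Function('k')(Mul(Add(7, -5), Pow(Add(-6, -5), -1))), Function('M')(A)) = Add(Mul(Add(7, -5), Pow(Add(-6, -5), -1)), Add(-105, Mul(-7, Pow(15, 2)))) = Add(Mul(2, Pow(-11, -1)), Add(-105, Mul(-7, 225))) = Add(Mul(2, Rational(-1, 11)), Add(-105, -1575)) = Add(Rational(-2, 11), -1680) = Rational(-18482, 11)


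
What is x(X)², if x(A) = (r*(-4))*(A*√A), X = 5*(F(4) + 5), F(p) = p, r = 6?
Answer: 52488000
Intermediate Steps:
X = 45 (X = 5*(4 + 5) = 5*9 = 45)
x(A) = -24*A^(3/2) (x(A) = (6*(-4))*(A*√A) = -24*A^(3/2))
x(X)² = (-3240*√5)² = 52488000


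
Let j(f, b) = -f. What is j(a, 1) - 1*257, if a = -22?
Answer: -235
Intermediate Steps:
j(a, 1) - 1*257 = -1*(-22) - 1*257 = 22 - 257 = -235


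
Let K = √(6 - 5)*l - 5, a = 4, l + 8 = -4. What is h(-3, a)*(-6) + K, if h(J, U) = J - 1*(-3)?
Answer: -17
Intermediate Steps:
l = -12 (l = -8 - 4 = -12)
K = -17 (K = √(6 - 5)*(-12) - 5 = √1*(-12) - 5 = 1*(-12) - 5 = -12 - 5 = -17)
h(J, U) = 3 + J (h(J, U) = J + 3 = 3 + J)
h(-3, a)*(-6) + K = (3 - 3)*(-6) - 17 = 0*(-6) - 17 = 0 - 17 = -17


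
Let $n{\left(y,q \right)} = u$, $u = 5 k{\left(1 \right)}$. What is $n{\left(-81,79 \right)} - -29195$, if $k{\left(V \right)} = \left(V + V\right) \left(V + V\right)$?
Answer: $29215$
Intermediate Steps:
$k{\left(V \right)} = 4 V^{2}$ ($k{\left(V \right)} = 2 V 2 V = 4 V^{2}$)
$u = 20$ ($u = 5 \cdot 4 \cdot 1^{2} = 5 \cdot 4 \cdot 1 = 5 \cdot 4 = 20$)
$n{\left(y,q \right)} = 20$
$n{\left(-81,79 \right)} - -29195 = 20 - -29195 = 20 + 29195 = 29215$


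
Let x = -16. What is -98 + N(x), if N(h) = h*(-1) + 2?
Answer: -80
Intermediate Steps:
N(h) = 2 - h (N(h) = -h + 2 = 2 - h)
-98 + N(x) = -98 + (2 - 1*(-16)) = -98 + (2 + 16) = -98 + 18 = -80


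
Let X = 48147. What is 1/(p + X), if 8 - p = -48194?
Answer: 1/96349 ≈ 1.0379e-5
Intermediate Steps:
p = 48202 (p = 8 - 1*(-48194) = 8 + 48194 = 48202)
1/(p + X) = 1/(48202 + 48147) = 1/96349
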